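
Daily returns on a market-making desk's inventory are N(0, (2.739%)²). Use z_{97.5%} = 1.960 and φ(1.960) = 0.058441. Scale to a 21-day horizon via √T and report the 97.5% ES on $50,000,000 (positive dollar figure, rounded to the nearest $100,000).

σ_{21d} = 2.739% × √21 = 12.552%.
ES multiplier = φ(z)/(1−α) = 0.058441/0.025 = 2.338.
ES = 12.552% × 2.338 = 29.347%; on $50,000,000: $14,673,500.

$14,700,000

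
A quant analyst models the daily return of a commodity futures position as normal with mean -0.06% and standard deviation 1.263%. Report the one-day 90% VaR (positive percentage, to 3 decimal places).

At 90% one-sided, z = 1.282.
VaR = −μ + z·σ = −(-0.06%) + 1.282 × 1.263% = 1.679%.

1.679%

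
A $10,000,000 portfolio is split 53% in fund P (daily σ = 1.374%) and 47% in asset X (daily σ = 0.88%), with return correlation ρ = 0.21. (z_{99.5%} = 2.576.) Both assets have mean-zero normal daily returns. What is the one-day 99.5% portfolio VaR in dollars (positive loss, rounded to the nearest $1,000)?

$234,000

σ_p² = 0.53²·1.374² + 0.47²·0.88² + 2·0.21·0.53·0.47·1.374·0.88 = 0.8279 (%²).
σ_p = √0.8279 = 0.910%.
VaR = 2.576 × 0.910% = 2.344%; on $10,000,000 that is $234,400.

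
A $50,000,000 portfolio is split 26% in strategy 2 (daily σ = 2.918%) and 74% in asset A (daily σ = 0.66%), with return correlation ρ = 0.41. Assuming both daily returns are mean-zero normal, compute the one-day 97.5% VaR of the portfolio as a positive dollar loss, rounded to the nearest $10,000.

$1,040,000

σ_p² = 0.26²·2.918² + 0.74²·0.66² + 2·0.41·0.26·0.74·2.918·0.66 = 1.1180 (%²).
σ_p = √1.1180 = 1.057%.
At 97.5%, z = 1.960.
VaR = 1.960 × 1.057% = 2.072%; on $50,000,000 that is $1,036,000.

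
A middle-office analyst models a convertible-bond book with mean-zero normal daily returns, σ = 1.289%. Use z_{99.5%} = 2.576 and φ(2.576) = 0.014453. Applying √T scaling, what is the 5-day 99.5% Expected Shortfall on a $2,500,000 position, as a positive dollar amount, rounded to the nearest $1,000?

$208,000

σ_{5d} = 1.289% × √5 = 2.882%.
ES multiplier = φ(z)/(1−α) = 0.014453/0.005 = 2.891.
ES = 2.882% × 2.891 = 8.332%; on $2,500,000: $208,300.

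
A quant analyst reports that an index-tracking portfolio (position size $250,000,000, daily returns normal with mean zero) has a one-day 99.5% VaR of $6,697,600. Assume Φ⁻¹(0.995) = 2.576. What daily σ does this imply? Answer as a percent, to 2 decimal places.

VaR as a fraction: $6,697,600 / $250,000,000 = 2.679%.
σ = VaR / z = 2.679% / 2.576 = 1.040%.

1.04%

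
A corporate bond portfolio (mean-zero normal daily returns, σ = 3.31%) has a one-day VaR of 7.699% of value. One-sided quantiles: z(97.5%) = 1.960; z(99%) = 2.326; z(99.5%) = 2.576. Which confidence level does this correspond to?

Implied z = VaR/σ = 7.699 / 3.31 = 2.326.
This matches z(99%) = 2.326.

99%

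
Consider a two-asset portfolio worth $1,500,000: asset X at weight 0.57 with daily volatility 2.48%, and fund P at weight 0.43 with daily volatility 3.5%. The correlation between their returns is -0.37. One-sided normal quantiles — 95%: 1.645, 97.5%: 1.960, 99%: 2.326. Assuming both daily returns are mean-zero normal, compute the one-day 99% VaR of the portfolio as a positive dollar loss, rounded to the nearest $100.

$57,200

σ_p² = 0.57²·2.48² + 0.43²·3.5² + 2·-0.37·0.57·0.43·2.48·3.5 = 2.6890 (%²).
σ_p = √2.6890 = 1.640%.
VaR = 2.326 × 1.640% = 3.815%; on $1,500,000 that is $57,225.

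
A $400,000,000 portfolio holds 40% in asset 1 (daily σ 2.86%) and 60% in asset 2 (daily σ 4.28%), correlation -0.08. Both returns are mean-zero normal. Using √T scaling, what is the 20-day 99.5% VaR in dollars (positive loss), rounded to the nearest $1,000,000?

σ_p = √(0.4²·2.86² + 0.6²·4.28² + 2·-0.08·0.4·0.6·2.86·4.28) = 2.726%.
σ_{20d} = 2.726% × √20 = 12.191%.
z(99.5%) = 2.576.
VaR = 2.576 × 12.191% = 31.404%; on $400,000,000 that is $125,616,000.

$126,000,000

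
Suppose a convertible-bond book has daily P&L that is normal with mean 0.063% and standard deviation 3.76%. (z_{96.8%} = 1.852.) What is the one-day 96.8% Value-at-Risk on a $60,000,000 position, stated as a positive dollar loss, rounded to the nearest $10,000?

VaR = −μ + z·σ = −(0.063%) + 1.852 × 3.76% = 6.901%.
On $60,000,000: 0.06901 × $60,000,000 = $4,140,600.

$4,140,000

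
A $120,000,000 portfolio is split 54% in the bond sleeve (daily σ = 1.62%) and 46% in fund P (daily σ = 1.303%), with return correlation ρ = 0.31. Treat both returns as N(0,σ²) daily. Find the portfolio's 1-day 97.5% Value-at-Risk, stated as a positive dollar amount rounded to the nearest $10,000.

σ_p² = 0.54²·1.62² + 0.46²·1.303² + 2·0.31·0.54·0.46·1.62·1.303 = 1.4496 (%²).
σ_p = √1.4496 = 1.204%.
At 97.5%, z = 1.960.
VaR = 1.960 × 1.204% = 2.360%; on $120,000,000 that is $2,832,000.

$2,830,000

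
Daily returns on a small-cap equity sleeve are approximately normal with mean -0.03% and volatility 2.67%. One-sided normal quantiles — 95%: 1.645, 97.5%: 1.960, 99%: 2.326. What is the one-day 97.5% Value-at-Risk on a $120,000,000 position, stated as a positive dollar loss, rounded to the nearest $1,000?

VaR = −μ + z·σ = −(-0.03%) + 1.960 × 2.67% = 5.263%.
On $120,000,000: 0.05263 × $120,000,000 = $6,315,600.

$6,316,000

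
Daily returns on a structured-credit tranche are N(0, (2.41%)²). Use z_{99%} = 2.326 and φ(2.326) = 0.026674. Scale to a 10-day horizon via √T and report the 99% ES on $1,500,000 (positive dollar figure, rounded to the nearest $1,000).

σ_{10d} = 2.41% × √10 = 7.621%.
ES multiplier = φ(z)/(1−α) = 0.026674/0.01 = 2.667.
ES = 7.621% × 2.667 = 20.325%; on $1,500,000: $304,875.

$305,000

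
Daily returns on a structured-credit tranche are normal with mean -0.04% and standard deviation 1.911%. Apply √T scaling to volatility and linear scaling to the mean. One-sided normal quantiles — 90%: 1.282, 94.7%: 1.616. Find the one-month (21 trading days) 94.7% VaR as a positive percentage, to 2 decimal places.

14.99%

σ_{21d} = 1.911% × √21 = 8.757%; μ_{21d} = 21 × -0.04% = -0.840%.
VaR = −(-0.840%) + 1.616 × 8.757% = 14.991%.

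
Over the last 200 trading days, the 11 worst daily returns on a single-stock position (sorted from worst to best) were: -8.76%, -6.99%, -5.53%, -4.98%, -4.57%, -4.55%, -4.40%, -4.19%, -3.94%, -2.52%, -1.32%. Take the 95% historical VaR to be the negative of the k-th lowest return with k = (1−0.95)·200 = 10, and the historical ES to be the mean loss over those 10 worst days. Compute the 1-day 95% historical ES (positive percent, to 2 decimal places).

The 10 worst returns sum to -50.43%.
ES = −(-50.43%) / 10 = 5.043% ≈ 5.04%.

5.04%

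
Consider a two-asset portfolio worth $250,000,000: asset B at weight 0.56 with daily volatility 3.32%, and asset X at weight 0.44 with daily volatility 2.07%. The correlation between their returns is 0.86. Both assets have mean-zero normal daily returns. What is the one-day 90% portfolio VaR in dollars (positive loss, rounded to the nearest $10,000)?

σ_p² = 0.56²·3.32² + 0.44²·2.07² + 2·0.86·0.56·0.44·3.32·2.07 = 7.1988 (%²).
σ_p = √7.1988 = 2.683%.
At 90%, z = 1.282.
VaR = 1.282 × 2.683% = 3.440%; on $250,000,000 that is $8,600,000.

$8,600,000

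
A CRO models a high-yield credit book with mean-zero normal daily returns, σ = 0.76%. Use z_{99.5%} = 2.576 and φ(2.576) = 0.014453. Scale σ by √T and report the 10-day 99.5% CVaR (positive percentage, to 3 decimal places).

6.947%

σ_{10d} = 0.76% × √10 = 2.403%.
ES multiplier = φ(z)/(1−α) = 0.014453/0.005 = 2.891.
ES = 2.403% × 2.891 = 6.947%.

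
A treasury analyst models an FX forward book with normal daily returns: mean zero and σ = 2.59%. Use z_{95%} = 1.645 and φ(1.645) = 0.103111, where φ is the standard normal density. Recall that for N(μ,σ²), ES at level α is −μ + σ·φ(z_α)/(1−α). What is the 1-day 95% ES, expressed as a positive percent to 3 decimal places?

5.341%

Tail multiplier: φ(z)/(1−α) = 0.103111 / 0.05 = 2.062.
ES = 2.59% × 2.062 = 5.341%.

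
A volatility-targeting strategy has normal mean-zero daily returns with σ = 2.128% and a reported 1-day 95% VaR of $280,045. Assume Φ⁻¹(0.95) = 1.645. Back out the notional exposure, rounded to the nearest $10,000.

$8,000,000

VaR as a fraction of value: z·σ = 1.645 × 2.128% = 3.50056%.
Position = $280,045 / 0.0350056 = $8,000,006.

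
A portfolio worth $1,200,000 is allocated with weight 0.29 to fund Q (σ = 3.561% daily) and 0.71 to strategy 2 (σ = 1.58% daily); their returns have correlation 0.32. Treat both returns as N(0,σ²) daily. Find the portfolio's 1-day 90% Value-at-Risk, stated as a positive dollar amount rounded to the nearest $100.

$26,900

σ_p² = 0.29²·3.561² + 0.71²·1.58² + 2·0.32·0.29·0.71·3.561·1.58 = 3.0663 (%²).
σ_p = √3.0663 = 1.751%.
At 90%, z = 1.282.
VaR = 1.282 × 1.751% = 2.245%; on $1,200,000 that is $26,940.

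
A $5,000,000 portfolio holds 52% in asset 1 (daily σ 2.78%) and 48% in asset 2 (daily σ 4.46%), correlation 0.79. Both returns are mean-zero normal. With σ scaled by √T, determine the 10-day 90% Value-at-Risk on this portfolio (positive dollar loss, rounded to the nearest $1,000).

$689,000

σ_p = √(0.52²·2.78² + 0.48²·4.46² + 2·0.79·0.52·0.48·2.78·4.46) = 3.400%.
σ_{10d} = 3.400% × √10 = 10.752%.
z(90%) = 1.282.
VaR = 1.282 × 10.752% = 13.784%; on $5,000,000 that is $689,200.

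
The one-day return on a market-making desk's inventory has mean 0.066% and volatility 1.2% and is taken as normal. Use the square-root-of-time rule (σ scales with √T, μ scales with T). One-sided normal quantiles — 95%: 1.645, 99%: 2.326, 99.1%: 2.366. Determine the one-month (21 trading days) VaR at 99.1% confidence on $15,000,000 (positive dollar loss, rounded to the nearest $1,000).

σ_{21d} = 1.2% × √21 = 5.499%; μ_{21d} = 21 × 0.066% = 1.386%.
VaR = −(1.386%) + 2.366 × 5.499% = 11.625%.
On $15,000,000: 0.11625 × $15,000,000 = $1,743,750.

$1,744,000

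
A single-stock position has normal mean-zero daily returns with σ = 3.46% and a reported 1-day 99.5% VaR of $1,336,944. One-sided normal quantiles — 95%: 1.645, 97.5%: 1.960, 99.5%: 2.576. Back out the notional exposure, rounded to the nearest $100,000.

$15,000,000

VaR as a fraction of value: z·σ = 2.576 × 3.46% = 8.91296%.
Position = $1,336,944 / 0.0891296 = $15,000,000.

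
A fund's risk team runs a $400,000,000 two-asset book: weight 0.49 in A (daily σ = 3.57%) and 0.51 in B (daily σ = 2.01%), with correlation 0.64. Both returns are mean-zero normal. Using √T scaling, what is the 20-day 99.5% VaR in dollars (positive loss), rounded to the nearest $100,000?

$116,600,000

σ_p = √(0.49²·3.57² + 0.51²·2.01² + 2·0.64·0.49·0.51·3.57·2.01) = 2.531%.
σ_{20d} = 2.531% × √20 = 11.319%.
z(99.5%) = 2.576.
VaR = 2.576 × 11.319% = 29.158%; on $400,000,000 that is $116,632,000.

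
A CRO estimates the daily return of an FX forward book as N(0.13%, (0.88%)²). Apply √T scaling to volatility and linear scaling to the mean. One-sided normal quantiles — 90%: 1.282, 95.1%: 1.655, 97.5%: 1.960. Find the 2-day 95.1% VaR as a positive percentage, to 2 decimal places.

1.80%

σ_{2d} = 0.88% × √2 = 1.245%; μ_{2d} = 2 × 0.13% = 0.260%.
VaR = −(0.260%) + 1.655 × 1.245% = 1.800%.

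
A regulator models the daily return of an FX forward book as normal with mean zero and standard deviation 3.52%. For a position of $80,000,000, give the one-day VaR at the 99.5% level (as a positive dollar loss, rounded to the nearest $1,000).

At 99.5% one-sided, z = 2.576.
VaR = z·σ = 2.576 × 3.52% = 9.068%.
On $80,000,000: 0.09068 × $80,000,000 = $7,254,400.

$7,254,000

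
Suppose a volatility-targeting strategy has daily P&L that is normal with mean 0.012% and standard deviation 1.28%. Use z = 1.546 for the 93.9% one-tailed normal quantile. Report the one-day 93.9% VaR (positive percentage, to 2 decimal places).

1.97%

VaR = −μ + z·σ = −(0.012%) + 1.546 × 1.28% = 1.967%.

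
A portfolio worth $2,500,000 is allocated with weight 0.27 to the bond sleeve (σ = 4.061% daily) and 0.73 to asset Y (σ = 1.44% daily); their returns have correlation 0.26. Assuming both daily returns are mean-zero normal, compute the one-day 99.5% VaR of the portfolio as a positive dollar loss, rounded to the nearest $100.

$109,800

σ_p² = 0.27²·4.061² + 0.73²·1.44² + 2·0.26·0.27·0.73·4.061·1.44 = 2.9066 (%²).
σ_p = √2.9066 = 1.705%.
At 99.5%, z = 2.576.
VaR = 2.576 × 1.705% = 4.392%; on $2,500,000 that is $109,800.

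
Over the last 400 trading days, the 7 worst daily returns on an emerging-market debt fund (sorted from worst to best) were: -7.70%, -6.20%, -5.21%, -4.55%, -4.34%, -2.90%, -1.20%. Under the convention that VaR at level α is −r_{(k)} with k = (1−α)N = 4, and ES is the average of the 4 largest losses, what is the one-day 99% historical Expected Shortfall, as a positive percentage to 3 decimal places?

5.915%

The 4 worst returns sum to -23.66%.
ES = −(-23.66%) / 4 = 5.915%.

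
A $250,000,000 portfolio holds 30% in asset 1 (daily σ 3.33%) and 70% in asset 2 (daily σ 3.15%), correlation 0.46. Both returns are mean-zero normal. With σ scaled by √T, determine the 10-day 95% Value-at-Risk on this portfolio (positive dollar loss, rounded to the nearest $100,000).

$36,500,000

σ_p = √(0.3²·3.33² + 0.7²·3.15² + 2·0.46·0.3·0.7·3.33·3.15) = 2.808%.
σ_{10d} = 2.808% × √10 = 8.880%.
z(95%) = 1.645.
VaR = 1.645 × 8.880% = 14.608%; on $250,000,000 that is $36,520,000.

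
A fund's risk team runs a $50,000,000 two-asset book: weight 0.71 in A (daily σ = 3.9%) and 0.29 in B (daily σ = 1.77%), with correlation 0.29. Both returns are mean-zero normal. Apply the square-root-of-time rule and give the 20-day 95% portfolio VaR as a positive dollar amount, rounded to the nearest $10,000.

σ_p = √(0.71²·3.9² + 0.29²·1.77² + 2·0.29·0.71·0.29·3.9·1.77) = 2.959%.
σ_{20d} = 2.959% × √20 = 13.233%.
z(95%) = 1.645.
VaR = 1.645 × 13.233% = 21.768%; on $50,000,000 that is $10,884,000.

$10,880,000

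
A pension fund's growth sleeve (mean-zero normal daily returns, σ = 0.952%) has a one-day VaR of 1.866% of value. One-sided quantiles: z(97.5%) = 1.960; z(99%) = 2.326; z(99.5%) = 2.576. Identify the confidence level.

97.5%

Implied z = VaR/σ = 1.866 / 0.952 = 1.960.
This matches z(97.5%) = 1.960.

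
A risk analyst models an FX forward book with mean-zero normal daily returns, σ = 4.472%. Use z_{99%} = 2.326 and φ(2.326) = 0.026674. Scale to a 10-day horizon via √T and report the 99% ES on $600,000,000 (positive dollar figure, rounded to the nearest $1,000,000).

$226,000,000

σ_{10d} = 4.472% × √10 = 14.142%.
ES multiplier = φ(z)/(1−α) = 0.026674/0.01 = 2.667.
ES = 14.142% × 2.667 = 37.717%; on $600,000,000: $226,302,000.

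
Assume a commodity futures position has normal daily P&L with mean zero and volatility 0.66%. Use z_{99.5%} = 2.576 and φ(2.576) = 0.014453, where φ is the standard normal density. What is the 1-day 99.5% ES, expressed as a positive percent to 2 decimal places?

Tail multiplier: φ(z)/(1−α) = 0.014453 / 0.005 = 2.891.
ES = 0.66% × 2.891 = 1.908%.

1.91%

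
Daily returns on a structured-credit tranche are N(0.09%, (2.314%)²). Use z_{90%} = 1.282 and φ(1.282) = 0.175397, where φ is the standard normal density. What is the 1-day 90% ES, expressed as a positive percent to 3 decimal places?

3.969%

Tail multiplier: φ(z)/(1−α) = 0.175397 / 0.1 = 1.754.
ES = −(0.09%) + 2.314% × 1.754 = 3.969%.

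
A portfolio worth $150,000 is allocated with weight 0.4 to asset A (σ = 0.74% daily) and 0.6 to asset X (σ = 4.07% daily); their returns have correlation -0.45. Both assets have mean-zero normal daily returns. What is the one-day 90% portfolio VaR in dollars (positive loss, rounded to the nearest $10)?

σ_p² = 0.4²·0.74² + 0.6²·4.07² + 2·-0.45·0.4·0.6·0.74·4.07 = 5.4004 (%²).
σ_p = √5.4004 = 2.324%.
At 90%, z = 1.282.
VaR = 1.282 × 2.324% = 2.979%; on $150,000 that is $4,468.

$4,470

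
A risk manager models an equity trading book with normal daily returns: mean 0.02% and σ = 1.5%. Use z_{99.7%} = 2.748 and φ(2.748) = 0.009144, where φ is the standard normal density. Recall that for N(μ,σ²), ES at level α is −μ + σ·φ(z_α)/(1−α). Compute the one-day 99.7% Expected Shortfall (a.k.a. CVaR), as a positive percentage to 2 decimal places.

4.55%

Tail multiplier: φ(z)/(1−α) = 0.009144 / 0.003 = 3.048.
ES = −(0.02%) + 1.5% × 3.048 = 4.552%.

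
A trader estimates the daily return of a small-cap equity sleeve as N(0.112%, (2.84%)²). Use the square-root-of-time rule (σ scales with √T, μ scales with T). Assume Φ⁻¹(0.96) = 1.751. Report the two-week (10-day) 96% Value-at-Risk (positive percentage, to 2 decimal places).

14.61%

σ_{10d} = 2.84% × √10 = 8.981%; μ_{10d} = 10 × 0.112% = 1.120%.
VaR = −(1.120%) + 1.751 × 8.981% = 14.606%.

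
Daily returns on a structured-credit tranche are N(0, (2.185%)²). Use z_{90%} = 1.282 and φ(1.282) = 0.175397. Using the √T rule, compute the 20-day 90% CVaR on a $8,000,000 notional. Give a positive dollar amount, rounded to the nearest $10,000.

σ_{20d} = 2.185% × √20 = 9.772%.
ES multiplier = φ(z)/(1−α) = 0.175397/0.1 = 1.754.
ES = 9.772% × 1.754 = 17.140%; on $8,000,000: $1,371,200.

$1,370,000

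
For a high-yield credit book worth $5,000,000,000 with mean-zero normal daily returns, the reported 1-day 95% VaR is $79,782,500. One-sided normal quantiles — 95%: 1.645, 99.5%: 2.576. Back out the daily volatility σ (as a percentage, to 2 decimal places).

0.97%

VaR as a fraction: $79,782,500 / $5,000,000,000 = 1.596%.
σ = VaR / z = 1.596% / 1.645 = 0.970%.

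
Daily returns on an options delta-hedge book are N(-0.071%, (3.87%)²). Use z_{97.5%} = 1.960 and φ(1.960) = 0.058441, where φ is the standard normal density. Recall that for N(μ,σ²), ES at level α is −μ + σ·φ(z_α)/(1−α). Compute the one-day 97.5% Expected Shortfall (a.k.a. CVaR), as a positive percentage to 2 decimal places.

Tail multiplier: φ(z)/(1−α) = 0.058441 / 0.025 = 2.338.
ES = −(-0.071%) + 3.87% × 2.338 = 9.119%.

9.12%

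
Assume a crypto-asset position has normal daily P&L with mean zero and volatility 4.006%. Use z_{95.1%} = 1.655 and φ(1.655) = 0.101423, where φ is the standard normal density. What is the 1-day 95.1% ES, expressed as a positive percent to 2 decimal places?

Tail multiplier: φ(z)/(1−α) = 0.101423 / 0.049 = 2.070.
ES = 4.006% × 2.070 = 8.292%.

8.29%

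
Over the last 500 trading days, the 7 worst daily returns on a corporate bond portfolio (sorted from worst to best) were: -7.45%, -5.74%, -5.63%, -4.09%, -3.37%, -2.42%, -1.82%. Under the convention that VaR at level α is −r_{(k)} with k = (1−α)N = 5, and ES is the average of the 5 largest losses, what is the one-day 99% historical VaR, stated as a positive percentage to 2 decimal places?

3.37%

k = 5; the 5th lowest return is -3.37%, so VaR = 3.37%.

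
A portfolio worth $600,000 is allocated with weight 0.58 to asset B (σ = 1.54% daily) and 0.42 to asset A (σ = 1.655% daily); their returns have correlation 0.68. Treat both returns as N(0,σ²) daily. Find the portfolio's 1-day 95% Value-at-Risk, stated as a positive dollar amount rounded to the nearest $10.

$14,390

σ_p² = 0.58²·1.54² + 0.42²·1.655² + 2·0.68·0.58·0.42·1.54·1.655 = 2.1253 (%²).
σ_p = √2.1253 = 1.458%.
At 95%, z = 1.645.
VaR = 1.645 × 1.458% = 2.398%; on $600,000 that is $14,388.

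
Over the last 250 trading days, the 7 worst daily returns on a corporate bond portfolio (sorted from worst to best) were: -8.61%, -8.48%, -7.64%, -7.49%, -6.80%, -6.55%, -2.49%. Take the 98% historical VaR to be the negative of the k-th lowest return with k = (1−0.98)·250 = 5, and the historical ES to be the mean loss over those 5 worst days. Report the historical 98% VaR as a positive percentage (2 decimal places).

k = 5; the 5th lowest return is -6.80%, so VaR = 6.80%.

6.80%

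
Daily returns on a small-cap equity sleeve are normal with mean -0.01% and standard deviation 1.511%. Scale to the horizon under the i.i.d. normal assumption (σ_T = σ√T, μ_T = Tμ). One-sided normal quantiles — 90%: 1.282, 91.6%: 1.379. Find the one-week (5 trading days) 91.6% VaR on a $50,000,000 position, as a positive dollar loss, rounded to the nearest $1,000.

$2,355,000

σ_{5d} = 1.511% × √5 = 3.379%; μ_{5d} = 5 × -0.01% = -0.050%.
VaR = −(-0.050%) + 1.379 × 3.379% = 4.710%.
On $50,000,000: 0.04710 × $50,000,000 = $2,355,000.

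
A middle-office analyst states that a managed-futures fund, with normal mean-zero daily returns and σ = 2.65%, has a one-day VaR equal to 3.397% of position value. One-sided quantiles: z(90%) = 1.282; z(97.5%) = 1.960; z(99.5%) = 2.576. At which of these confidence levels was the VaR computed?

Implied z = VaR/σ = 3.397 / 2.65 = 1.282.
This matches z(90%) = 1.282.

90%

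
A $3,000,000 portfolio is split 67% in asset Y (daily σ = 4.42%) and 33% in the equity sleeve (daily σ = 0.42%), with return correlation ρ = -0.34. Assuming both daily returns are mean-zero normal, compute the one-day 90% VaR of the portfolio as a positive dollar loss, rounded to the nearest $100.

σ_p² = 0.67²·4.42² + 0.33²·0.42² + 2·-0.34·0.67·0.33·4.42·0.42 = 8.5100 (%²).
σ_p = √8.5100 = 2.917%.
At 90%, z = 1.282.
VaR = 1.282 × 2.917% = 3.740%; on $3,000,000 that is $112,200.

$112,200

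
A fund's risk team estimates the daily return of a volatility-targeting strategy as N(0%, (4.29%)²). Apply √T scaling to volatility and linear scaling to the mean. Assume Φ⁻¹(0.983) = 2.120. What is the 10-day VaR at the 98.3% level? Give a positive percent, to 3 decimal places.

σ_{10d} = 4.29% × √10 = 13.566%.
VaR = 2.120 × 13.566% = 28.760%.

28.760%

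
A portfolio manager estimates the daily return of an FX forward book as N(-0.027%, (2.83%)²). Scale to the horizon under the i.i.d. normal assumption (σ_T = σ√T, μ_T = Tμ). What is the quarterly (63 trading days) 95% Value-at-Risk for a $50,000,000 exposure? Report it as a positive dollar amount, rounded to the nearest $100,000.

At 95%, z = 1.645.
σ_{63d} = 2.83% × √63 = 22.462%; μ_{63d} = 63 × -0.027% = -1.701%.
VaR = −(-1.701%) + 1.645 × 22.462% = 38.651%.
On $50,000,000: 0.38651 × $50,000,000 = $19,325,500.

$19,300,000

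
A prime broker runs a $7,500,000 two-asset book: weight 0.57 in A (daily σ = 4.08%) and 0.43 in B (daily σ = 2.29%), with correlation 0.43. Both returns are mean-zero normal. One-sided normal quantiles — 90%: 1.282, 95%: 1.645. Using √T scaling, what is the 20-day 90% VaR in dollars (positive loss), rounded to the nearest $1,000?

$1,242,000

σ_p = √(0.57²·4.08² + 0.43²·2.29² + 2·0.43·0.57·0.43·4.08·2.29) = 2.889%.
σ_{20d} = 2.889% × √20 = 12.920%.
VaR = 1.282 × 12.920% = 16.563%; on $7,500,000 that is $1,242,225.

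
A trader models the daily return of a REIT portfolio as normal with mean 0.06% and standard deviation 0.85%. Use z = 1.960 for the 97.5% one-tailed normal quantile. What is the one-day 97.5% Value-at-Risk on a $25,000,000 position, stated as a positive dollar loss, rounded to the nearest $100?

VaR = −μ + z·σ = −(0.06%) + 1.960 × 0.85% = 1.606%.
On $25,000,000: 0.01606 × $25,000,000 = $401,500.

$401,500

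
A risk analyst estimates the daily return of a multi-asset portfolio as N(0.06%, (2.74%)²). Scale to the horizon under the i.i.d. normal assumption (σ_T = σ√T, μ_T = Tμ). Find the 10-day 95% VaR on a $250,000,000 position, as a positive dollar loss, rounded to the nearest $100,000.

$34,100,000

At 95%, z = 1.645.
σ_{10d} = 2.74% × √10 = 8.665%; μ_{10d} = 10 × 0.06% = 0.600%.
VaR = −(0.600%) + 1.645 × 8.665% = 13.654%.
On $250,000,000: 0.13654 × $250,000,000 = $34,135,000.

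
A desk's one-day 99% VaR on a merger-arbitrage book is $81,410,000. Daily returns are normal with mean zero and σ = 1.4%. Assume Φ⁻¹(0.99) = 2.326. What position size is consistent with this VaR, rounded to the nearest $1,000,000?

VaR as a fraction of value: z·σ = 2.326 × 1.4% = 3.2564%.
Position = $81,410,000 / 0.032564 = $2,500,000,000.

$2,500,000,000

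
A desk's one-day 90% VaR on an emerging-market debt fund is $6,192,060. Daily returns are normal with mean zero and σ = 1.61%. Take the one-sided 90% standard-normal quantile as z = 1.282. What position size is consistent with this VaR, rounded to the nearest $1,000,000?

$300,000,000

VaR as a fraction of value: z·σ = 1.282 × 1.61% = 2.06402%.
Position = $6,192,060 / 0.0206402 = $300,000,000.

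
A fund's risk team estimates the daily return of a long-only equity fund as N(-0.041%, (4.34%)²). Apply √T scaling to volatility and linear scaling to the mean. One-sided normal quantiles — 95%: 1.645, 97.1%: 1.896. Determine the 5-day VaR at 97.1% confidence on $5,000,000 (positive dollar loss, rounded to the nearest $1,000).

$930,000

σ_{5d} = 4.34% × √5 = 9.705%; μ_{5d} = 5 × -0.041% = -0.205%.
VaR = −(-0.205%) + 1.896 × 9.705% = 18.606%.
On $5,000,000: 0.18606 × $5,000,000 = $930,300.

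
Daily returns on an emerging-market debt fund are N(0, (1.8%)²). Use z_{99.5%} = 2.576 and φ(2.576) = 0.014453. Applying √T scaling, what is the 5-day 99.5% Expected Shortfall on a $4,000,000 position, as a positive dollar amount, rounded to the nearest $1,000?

$465,000

σ_{5d} = 1.8% × √5 = 4.025%.
ES multiplier = φ(z)/(1−α) = 0.014453/0.005 = 2.891.
ES = 4.025% × 2.891 = 11.636%; on $4,000,000: $465,440.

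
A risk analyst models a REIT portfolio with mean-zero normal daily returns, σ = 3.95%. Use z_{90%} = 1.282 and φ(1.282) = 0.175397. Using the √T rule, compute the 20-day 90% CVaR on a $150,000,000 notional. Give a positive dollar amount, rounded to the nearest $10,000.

σ_{20d} = 3.95% × √20 = 17.665%.
ES multiplier = φ(z)/(1−α) = 0.175397/0.1 = 1.754.
ES = 17.665% × 1.754 = 30.984%; on $150,000,000: $46,476,000.

$46,480,000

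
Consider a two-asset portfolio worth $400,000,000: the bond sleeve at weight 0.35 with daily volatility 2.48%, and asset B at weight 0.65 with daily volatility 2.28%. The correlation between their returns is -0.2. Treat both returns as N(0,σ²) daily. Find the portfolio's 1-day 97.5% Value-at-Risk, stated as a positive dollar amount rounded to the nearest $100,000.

$12,200,000

σ_p² = 0.35²·2.48² + 0.65²·2.28² + 2·-0.2·0.35·0.65·2.48·2.28 = 2.4352 (%²).
σ_p = √2.4352 = 1.561%.
At 97.5%, z = 1.960.
VaR = 1.960 × 1.561% = 3.060%; on $400,000,000 that is $12,240,000.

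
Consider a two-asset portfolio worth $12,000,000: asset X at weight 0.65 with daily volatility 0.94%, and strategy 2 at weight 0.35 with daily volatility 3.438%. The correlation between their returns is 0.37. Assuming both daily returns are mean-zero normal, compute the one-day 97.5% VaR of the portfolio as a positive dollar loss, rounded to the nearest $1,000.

$362,000

σ_p² = 0.65²·0.94² + 0.35²·3.438² + 2·0.37·0.65·0.35·0.94·3.438 = 2.3653 (%²).
σ_p = √2.3653 = 1.538%.
At 97.5%, z = 1.960.
VaR = 1.960 × 1.538% = 3.014%; on $12,000,000 that is $361,680.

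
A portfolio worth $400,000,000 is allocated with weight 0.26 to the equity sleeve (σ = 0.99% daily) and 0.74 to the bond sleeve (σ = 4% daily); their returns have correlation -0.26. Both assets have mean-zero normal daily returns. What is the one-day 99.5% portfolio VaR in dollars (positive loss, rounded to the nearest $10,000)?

σ_p² = 0.26²·0.99² + 0.74²·4² + 2·-0.26·0.26·0.74·0.99·4 = 8.4317 (%²).
σ_p = √8.4317 = 2.904%.
At 99.5%, z = 2.576.
VaR = 2.576 × 2.904% = 7.481%; on $400,000,000 that is $29,924,000.

$29,920,000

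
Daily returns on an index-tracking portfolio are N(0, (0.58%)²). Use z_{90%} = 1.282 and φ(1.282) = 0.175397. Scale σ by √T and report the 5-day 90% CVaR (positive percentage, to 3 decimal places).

σ_{5d} = 0.58% × √5 = 1.297%.
ES multiplier = φ(z)/(1−α) = 0.175397/0.1 = 1.754.
ES = 1.297% × 1.754 = 2.275%.

2.275%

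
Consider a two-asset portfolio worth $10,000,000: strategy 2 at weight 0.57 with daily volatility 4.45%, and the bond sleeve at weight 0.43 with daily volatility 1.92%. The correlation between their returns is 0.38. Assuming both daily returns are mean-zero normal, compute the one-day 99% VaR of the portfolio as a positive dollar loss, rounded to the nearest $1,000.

σ_p² = 0.57²·4.45² + 0.43²·1.92² + 2·0.38·0.57·0.43·4.45·1.92 = 8.7070 (%²).
σ_p = √8.7070 = 2.951%.
At 99%, z = 2.326.
VaR = 2.326 × 2.951% = 6.864%; on $10,000,000 that is $686,400.

$686,000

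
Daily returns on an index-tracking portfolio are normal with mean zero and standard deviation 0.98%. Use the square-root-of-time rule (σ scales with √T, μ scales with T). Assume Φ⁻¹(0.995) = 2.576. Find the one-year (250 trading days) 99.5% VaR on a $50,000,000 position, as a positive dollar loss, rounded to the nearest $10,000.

$19,960,000

σ_{250d} = 0.98% × √250 = 15.495%.
VaR = 2.576 × 15.495% = 39.915%.
On $50,000,000: 0.39915 × $50,000,000 = $19,957,500.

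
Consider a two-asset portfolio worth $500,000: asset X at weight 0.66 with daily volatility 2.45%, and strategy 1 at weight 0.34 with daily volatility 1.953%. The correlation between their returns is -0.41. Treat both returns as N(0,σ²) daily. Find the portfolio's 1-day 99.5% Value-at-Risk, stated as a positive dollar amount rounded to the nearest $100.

σ_p² = 0.66²·2.45² + 0.34²·1.953² + 2·-0.41·0.66·0.34·2.45·1.953 = 2.1752 (%²).
σ_p = √2.1752 = 1.475%.
At 99.5%, z = 2.576.
VaR = 2.576 × 1.475% = 3.800%; on $500,000 that is $19,000.

$19,000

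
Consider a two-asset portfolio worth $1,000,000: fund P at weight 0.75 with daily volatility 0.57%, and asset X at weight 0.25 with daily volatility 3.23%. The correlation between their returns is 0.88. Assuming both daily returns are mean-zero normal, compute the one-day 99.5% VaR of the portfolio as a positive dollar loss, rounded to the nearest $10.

$30,940

σ_p² = 0.75²·0.57² + 0.25²·3.23² + 2·0.88·0.75·0.25·0.57·3.23 = 1.4424 (%²).
σ_p = √1.4424 = 1.201%.
At 99.5%, z = 2.576.
VaR = 2.576 × 1.201% = 3.094%; on $1,000,000 that is $30,940.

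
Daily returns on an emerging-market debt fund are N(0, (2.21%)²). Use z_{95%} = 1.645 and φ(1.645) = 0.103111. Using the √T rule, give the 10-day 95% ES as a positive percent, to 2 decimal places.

14.41%

σ_{10d} = 2.21% × √10 = 6.989%.
ES multiplier = φ(z)/(1−α) = 0.103111/0.05 = 2.062.
ES = 6.989% × 2.062 = 14.411%.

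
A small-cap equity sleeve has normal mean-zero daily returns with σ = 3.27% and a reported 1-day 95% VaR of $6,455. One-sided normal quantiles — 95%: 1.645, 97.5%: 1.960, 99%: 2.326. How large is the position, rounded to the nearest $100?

VaR as a fraction of value: z·σ = 1.645 × 3.27% = 5.37915%.
Position = $6,455 / 0.0537915 = $120,000.

$120,000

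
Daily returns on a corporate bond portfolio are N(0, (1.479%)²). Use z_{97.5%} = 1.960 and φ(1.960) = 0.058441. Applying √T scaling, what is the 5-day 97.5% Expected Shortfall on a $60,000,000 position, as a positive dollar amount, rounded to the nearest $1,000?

$4,639,000

σ_{5d} = 1.479% × √5 = 3.307%.
ES multiplier = φ(z)/(1−α) = 0.058441/0.025 = 2.338.
ES = 3.307% × 2.338 = 7.732%; on $60,000,000: $4,639,200.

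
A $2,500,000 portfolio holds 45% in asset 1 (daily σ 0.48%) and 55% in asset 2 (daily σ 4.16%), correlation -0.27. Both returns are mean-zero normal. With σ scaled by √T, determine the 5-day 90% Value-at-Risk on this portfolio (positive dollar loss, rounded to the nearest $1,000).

$160,000

σ_p = √(0.45²·0.48² + 0.55²·4.16² + 2·-0.27·0.45·0.55·0.48·4.16) = 2.239%.
σ_{5d} = 2.239% × √5 = 5.007%.
z(90%) = 1.282.
VaR = 1.282 × 5.007% = 6.419%; on $2,500,000 that is $160,475.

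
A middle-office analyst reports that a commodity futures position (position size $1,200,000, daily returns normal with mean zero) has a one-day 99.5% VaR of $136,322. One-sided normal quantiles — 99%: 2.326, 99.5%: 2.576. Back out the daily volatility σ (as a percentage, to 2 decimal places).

4.41%

VaR as a fraction: $136,322 / $1,200,000 = 11.360%.
σ = VaR / z = 11.360% / 2.576 = 4.410%.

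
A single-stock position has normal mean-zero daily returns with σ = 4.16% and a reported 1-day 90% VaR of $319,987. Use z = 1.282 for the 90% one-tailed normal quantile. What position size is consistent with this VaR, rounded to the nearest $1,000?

$6,000,000

VaR as a fraction of value: z·σ = 1.282 × 4.16% = 5.33312%.
Position = $319,987 / 0.0533312 = $5,999,996.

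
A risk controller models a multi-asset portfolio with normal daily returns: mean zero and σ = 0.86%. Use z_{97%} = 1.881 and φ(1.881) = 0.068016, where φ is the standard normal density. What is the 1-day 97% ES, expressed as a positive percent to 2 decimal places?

Tail multiplier: φ(z)/(1−α) = 0.068016 / 0.03 = 2.267.
ES = 0.86% × 2.267 = 1.950%.

1.95%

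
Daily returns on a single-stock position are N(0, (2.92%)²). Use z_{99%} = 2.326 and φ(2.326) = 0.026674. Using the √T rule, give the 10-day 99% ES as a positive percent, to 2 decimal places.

24.63%

σ_{10d} = 2.92% × √10 = 9.234%.
ES multiplier = φ(z)/(1−α) = 0.026674/0.01 = 2.667.
ES = 9.234% × 2.667 = 24.627%.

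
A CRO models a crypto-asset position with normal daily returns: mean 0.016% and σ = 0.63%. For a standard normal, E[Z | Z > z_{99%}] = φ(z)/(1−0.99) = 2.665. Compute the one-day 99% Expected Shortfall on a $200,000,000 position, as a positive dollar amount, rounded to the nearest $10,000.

$3,330,000

ES = −(0.016%) + 0.63% × 2.665 = 1.663%.
On $200,000,000: 0.01663 × $200,000,000 = $3,326,000.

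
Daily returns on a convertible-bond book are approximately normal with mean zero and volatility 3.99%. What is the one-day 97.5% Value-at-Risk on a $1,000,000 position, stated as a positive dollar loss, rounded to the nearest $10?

At 97.5% one-sided, z = 1.960.
VaR = z·σ = 1.960 × 3.99% = 7.820%.
On $1,000,000: 0.07820 × $1,000,000 = $78,200.

$78,200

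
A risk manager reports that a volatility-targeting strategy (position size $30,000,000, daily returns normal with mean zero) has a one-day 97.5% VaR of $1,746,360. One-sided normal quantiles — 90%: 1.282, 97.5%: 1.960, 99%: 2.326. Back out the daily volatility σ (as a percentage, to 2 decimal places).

VaR as a fraction: $1,746,360 / $30,000,000 = 5.821%.
σ = VaR / z = 5.821% / 1.960 = 2.970%.

2.97%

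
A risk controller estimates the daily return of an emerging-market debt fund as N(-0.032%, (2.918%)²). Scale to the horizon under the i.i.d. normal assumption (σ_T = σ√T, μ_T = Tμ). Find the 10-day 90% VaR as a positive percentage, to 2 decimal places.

At 90%, z = 1.282.
σ_{10d} = 2.918% × √10 = 9.228%; μ_{10d} = 10 × -0.032% = -0.320%.
VaR = −(-0.320%) + 1.282 × 9.228% = 12.150%.

12.15%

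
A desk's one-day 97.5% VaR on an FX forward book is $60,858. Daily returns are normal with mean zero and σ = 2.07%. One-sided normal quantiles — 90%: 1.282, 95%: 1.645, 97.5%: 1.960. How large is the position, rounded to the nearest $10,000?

VaR as a fraction of value: z·σ = 1.960 × 2.07% = 4.0572%.
Position = $60,858 / 0.040572 = $1,500,000.

$1,500,000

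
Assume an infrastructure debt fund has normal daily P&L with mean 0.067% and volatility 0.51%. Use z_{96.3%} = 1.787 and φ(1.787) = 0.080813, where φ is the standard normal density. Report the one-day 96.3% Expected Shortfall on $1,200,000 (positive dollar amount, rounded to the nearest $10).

Tail multiplier: φ(z)/(1−α) = 0.080813 / 0.037 = 2.184.
ES = −(0.067%) + 0.51% × 2.184 = 1.047%.
On $1,200,000: 0.01047 × $1,200,000 = $12,564.

$12,560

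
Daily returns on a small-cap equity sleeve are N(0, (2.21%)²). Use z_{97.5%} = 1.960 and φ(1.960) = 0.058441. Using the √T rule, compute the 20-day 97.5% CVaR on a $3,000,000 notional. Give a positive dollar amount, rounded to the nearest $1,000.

σ_{20d} = 2.21% × √20 = 9.883%.
ES multiplier = φ(z)/(1−α) = 0.058441/0.025 = 2.338.
ES = 9.883% × 2.338 = 23.106%; on $3,000,000: $693,180.

$693,000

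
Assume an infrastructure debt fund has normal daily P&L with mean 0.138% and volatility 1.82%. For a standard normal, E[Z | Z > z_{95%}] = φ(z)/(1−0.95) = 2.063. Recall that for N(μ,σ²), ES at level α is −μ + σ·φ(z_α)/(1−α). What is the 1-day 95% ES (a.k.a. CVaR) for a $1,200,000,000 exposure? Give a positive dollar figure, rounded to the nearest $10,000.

$43,400,000

ES = −(0.138%) + 1.82% × 2.063 = 3.617%.
On $1,200,000,000: 0.03617 × $1,200,000,000 = $43,404,000.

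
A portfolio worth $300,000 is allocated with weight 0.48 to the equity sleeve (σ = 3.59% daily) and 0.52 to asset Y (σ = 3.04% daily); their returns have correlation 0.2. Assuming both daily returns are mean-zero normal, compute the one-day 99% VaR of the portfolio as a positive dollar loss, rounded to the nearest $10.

σ_p² = 0.48²·3.59² + 0.52²·3.04² + 2·0.2·0.48·0.52·3.59·3.04 = 6.5580 (%²).
σ_p = √6.5580 = 2.561%.
At 99%, z = 2.326.
VaR = 2.326 × 2.561% = 5.957%; on $300,000 that is $17,871.

$17,870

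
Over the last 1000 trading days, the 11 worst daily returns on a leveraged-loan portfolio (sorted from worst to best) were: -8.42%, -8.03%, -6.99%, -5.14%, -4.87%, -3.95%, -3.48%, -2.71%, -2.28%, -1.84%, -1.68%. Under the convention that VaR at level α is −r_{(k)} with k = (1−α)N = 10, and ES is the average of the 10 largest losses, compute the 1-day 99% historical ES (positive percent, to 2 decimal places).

4.77%

The 10 worst returns sum to -47.71%.
ES = −(-47.71%) / 10 = 4.771% ≈ 4.77%.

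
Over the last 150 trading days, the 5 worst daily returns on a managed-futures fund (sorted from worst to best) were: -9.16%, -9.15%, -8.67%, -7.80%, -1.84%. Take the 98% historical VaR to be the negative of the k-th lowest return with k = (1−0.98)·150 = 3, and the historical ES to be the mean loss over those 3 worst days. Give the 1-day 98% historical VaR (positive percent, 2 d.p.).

k = 3; the 3rd lowest return is -8.67%, so VaR = 8.67%.

8.67%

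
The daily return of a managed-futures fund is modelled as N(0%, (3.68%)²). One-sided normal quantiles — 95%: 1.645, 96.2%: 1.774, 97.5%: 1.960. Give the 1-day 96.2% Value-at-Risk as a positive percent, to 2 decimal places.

VaR = z·σ = 1.774 × 3.68% = 6.528%.

6.53%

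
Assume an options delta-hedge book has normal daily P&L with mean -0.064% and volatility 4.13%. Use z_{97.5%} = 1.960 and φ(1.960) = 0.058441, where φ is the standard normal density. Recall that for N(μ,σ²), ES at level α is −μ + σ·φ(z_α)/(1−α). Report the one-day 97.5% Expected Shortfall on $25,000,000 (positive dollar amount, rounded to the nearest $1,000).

$2,430,000

Tail multiplier: φ(z)/(1−α) = 0.058441 / 0.025 = 2.338.
ES = −(-0.064%) + 4.13% × 2.338 = 9.720%.
On $25,000,000: 0.09720 × $25,000,000 = $2,430,000.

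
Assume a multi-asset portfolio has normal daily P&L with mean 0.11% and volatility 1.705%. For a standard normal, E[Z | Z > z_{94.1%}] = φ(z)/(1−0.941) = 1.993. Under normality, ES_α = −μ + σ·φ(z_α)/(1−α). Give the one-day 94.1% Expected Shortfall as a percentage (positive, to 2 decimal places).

3.29%

ES = −(0.11%) + 1.705% × 1.993 = 3.288%.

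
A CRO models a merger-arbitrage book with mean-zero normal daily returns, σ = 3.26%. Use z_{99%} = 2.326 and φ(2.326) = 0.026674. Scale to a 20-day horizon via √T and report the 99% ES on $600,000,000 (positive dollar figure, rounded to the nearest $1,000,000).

σ_{20d} = 3.26% × √20 = 14.579%.
ES multiplier = φ(z)/(1−α) = 0.026674/0.01 = 2.667.
ES = 14.579% × 2.667 = 38.882%; on $600,000,000: $233,292,000.

$233,000,000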